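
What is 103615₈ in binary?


Each octal digit → 3 binary bits:
  1 = 001
  0 = 000
  3 = 011
  6 = 110
  1 = 001
  5 = 101
Concatenate: 001 000 011 110 001 101
= 001000011110001101


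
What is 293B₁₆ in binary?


Each hex digit → 4 binary bits:
  2 = 0010
  9 = 1001
  3 = 0011
  B = 1011
Concatenate: 0010 1001 0011 1011
= 0010100100111011


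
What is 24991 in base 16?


Divide by 16 repeatedly:
24991 ÷ 16 = 1561 remainder 15 (F)
1561 ÷ 16 = 97 remainder 9 (9)
97 ÷ 16 = 6 remainder 1 (1)
6 ÷ 16 = 0 remainder 6 (6)
Reading remainders bottom-up:
= 0x619F


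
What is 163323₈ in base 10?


Positional values:
Position 0: 3 × 8^0 = 3
Position 1: 2 × 8^1 = 16
Position 2: 3 × 8^2 = 192
Position 3: 3 × 8^3 = 1536
Position 4: 6 × 8^4 = 24576
Position 5: 1 × 8^5 = 32768
Sum = 3 + 16 + 192 + 1536 + 24576 + 32768
= 59091


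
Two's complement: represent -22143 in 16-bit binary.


Original: 0101011001111111
Step 1 - Invert all bits: 1010100110000000
Step 2 - Add 1: 1010100110000000 + 1
= 1010100110000001 (represents -22143)


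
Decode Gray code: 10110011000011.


Gray code: 10110011000011
MSB stays the same: 1
Each subsequent bit = prev_binary XOR current_gray:
  B[1] = 1 XOR 0 = 1
  B[2] = 1 XOR 1 = 0
  B[3] = 0 XOR 1 = 1
  B[4] = 1 XOR 0 = 1
  B[5] = 1 XOR 0 = 1
  B[6] = 1 XOR 1 = 0
  B[7] = 0 XOR 1 = 1
  B[8] = 1 XOR 0 = 1
  B[9] = 1 XOR 0 = 1
  B[10] = 1 XOR 0 = 1
  B[11] = 1 XOR 0 = 1
  B[12] = 1 XOR 1 = 0
  B[13] = 0 XOR 1 = 1
= 11011101111101 (14205 decimal)


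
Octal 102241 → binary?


Each octal digit → 3 binary bits:
  1 = 001
  0 = 000
  2 = 010
  2 = 010
  4 = 100
  1 = 001
Concatenate: 001 000 010 010 100 001
= 001000010010100001


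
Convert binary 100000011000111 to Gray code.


Binary: 100000011000111
Gray code: G = B XOR (B >> 1)
B >> 1 = 010000001100011
100000011000111 XOR 010000001100011:
  1 XOR 0 = 1
  0 XOR 1 = 1
  0 XOR 0 = 0
  0 XOR 0 = 0
  0 XOR 0 = 0
  0 XOR 0 = 0
  0 XOR 0 = 0
  1 XOR 0 = 1
  1 XOR 1 = 0
  0 XOR 1 = 1
  0 XOR 0 = 0
  0 XOR 0 = 0
  1 XOR 0 = 1
  1 XOR 1 = 0
  1 XOR 1 = 0
= 110000010100100


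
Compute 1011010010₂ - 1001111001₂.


Align and subtract column by column (LSB to MSB, borrowing when needed):
  1011010010
- 1001111001
  ----------
  col 0: (0 - 0 borrow-in) - 1 → borrow from next column: (0+2) - 1 = 1, borrow out 1
  col 1: (1 - 1 borrow-in) - 0 → 0 - 0 = 0, borrow out 0
  col 2: (0 - 0 borrow-in) - 0 → 0 - 0 = 0, borrow out 0
  col 3: (0 - 0 borrow-in) - 1 → borrow from next column: (0+2) - 1 = 1, borrow out 1
  col 4: (1 - 1 borrow-in) - 1 → borrow from next column: (0+2) - 1 = 1, borrow out 1
  col 5: (0 - 1 borrow-in) - 1 → borrow from next column: (-1+2) - 1 = 0, borrow out 1
  col 6: (1 - 1 borrow-in) - 1 → borrow from next column: (0+2) - 1 = 1, borrow out 1
  col 7: (1 - 1 borrow-in) - 0 → 0 - 0 = 0, borrow out 0
  col 8: (0 - 0 borrow-in) - 0 → 0 - 0 = 0, borrow out 0
  col 9: (1 - 0 borrow-in) - 1 → 1 - 1 = 0, borrow out 0
Reading bits MSB→LSB: 0001011001
Strip leading zeros: 1011001
= 1011001


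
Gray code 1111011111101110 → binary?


Gray code: 1111011111101110
MSB stays the same: 1
Each subsequent bit = prev_binary XOR current_gray:
  B[1] = 1 XOR 1 = 0
  B[2] = 0 XOR 1 = 1
  B[3] = 1 XOR 1 = 0
  B[4] = 0 XOR 0 = 0
  B[5] = 0 XOR 1 = 1
  B[6] = 1 XOR 1 = 0
  B[7] = 0 XOR 1 = 1
  B[8] = 1 XOR 1 = 0
  B[9] = 0 XOR 1 = 1
  B[10] = 1 XOR 1 = 0
  B[11] = 0 XOR 0 = 0
  B[12] = 0 XOR 1 = 1
  B[13] = 1 XOR 1 = 0
  B[14] = 0 XOR 1 = 1
  B[15] = 1 XOR 0 = 1
= 1010010101001011 (42315 decimal)


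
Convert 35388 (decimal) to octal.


Divide by 8 repeatedly:
35388 ÷ 8 = 4423 remainder 4
4423 ÷ 8 = 552 remainder 7
552 ÷ 8 = 69 remainder 0
69 ÷ 8 = 8 remainder 5
8 ÷ 8 = 1 remainder 0
1 ÷ 8 = 0 remainder 1
Reading remainders bottom-up:
= 0o105074


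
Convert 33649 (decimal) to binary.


Divide by 2 repeatedly:
33649 ÷ 2 = 16824 remainder 1
16824 ÷ 2 = 8412 remainder 0
8412 ÷ 2 = 4206 remainder 0
4206 ÷ 2 = 2103 remainder 0
2103 ÷ 2 = 1051 remainder 1
1051 ÷ 2 = 525 remainder 1
525 ÷ 2 = 262 remainder 1
262 ÷ 2 = 131 remainder 0
131 ÷ 2 = 65 remainder 1
65 ÷ 2 = 32 remainder 1
32 ÷ 2 = 16 remainder 0
16 ÷ 2 = 8 remainder 0
8 ÷ 2 = 4 remainder 0
4 ÷ 2 = 2 remainder 0
2 ÷ 2 = 1 remainder 0
1 ÷ 2 = 0 remainder 1
Reading remainders bottom-up:
= 1000001101110001


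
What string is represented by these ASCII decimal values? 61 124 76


Codes (decimal): 61 124 76
Per-code ASCII lookup:
  61  (special character) → '='
  124  (special character) → '|'
  76  (range 65-90: uppercase, 76 - 65 = 11) → 'L'
= '=|L'


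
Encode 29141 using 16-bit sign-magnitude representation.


Sign bit: 0 (positive)
Magnitude: 29141 = 111000111010101
= 0111000111010101


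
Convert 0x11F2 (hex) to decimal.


Positional values:
Position 0: 2 × 16^0 = 2 × 1 = 2
Position 1: F × 16^1 = 15 × 16 = 240
Position 2: 1 × 16^2 = 1 × 256 = 256
Position 3: 1 × 16^3 = 1 × 4096 = 4096
Sum = 2 + 240 + 256 + 4096
= 4594


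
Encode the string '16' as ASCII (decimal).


String: '16'  (2 characters)
Per-character ASCII lookup:
  '1': digits start at 48: '1' = 48 + 1 = 49
  '6': digits start at 48: '6' = 48 + 6 = 54
= 49 54


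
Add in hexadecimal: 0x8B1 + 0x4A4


Align and add column by column (LSB to MSB, each column mod 16 with carry):
  08B1
+ 04A4
  ----
  col 0: 1(1) + 4(4) + 0 (carry in) = 5 → 5(5), carry out 0
  col 1: B(11) + A(10) + 0 (carry in) = 21 → 5(5), carry out 1
  col 2: 8(8) + 4(4) + 1 (carry in) = 13 → D(13), carry out 0
  col 3: 0(0) + 0(0) + 0 (carry in) = 0 → 0(0), carry out 0
Reading digits MSB→LSB: 0D55
Strip leading zeros: D55
= 0xD55


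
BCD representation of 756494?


Each digit → 4-bit binary:
  7 → 0111
  5 → 0101
  6 → 0110
  4 → 0100
  9 → 1001
  4 → 0100
= 0111 0101 0110 0100 1001 0100


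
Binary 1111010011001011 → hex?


Group into 4-bit nibbles: 1111010011001011
  1111 = F
  0100 = 4
  1100 = C
  1011 = B
= 0xF4CB


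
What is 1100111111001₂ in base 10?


Positional values:
Bit 0: 1 × 2^0 = 1
Bit 3: 1 × 2^3 = 8
Bit 4: 1 × 2^4 = 16
Bit 5: 1 × 2^5 = 32
Bit 6: 1 × 2^6 = 64
Bit 7: 1 × 2^7 = 128
Bit 8: 1 × 2^8 = 256
Bit 11: 1 × 2^11 = 2048
Bit 12: 1 × 2^12 = 4096
Sum = 1 + 8 + 16 + 32 + 64 + 128 + 256 + 2048 + 4096
= 6649


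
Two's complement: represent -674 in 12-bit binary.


Original: 001010100010
Step 1 - Invert all bits: 110101011101
Step 2 - Add 1: 110101011101 + 1
= 110101011110 (represents -674)


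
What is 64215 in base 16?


Divide by 16 repeatedly:
64215 ÷ 16 = 4013 remainder 7 (7)
4013 ÷ 16 = 250 remainder 13 (D)
250 ÷ 16 = 15 remainder 10 (A)
15 ÷ 16 = 0 remainder 15 (F)
Reading remainders bottom-up:
= 0xFAD7


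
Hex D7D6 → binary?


Each hex digit → 4 binary bits:
  D = 1101
  7 = 0111
  D = 1101
  6 = 0110
Concatenate: 1101 0111 1101 0110
= 1101011111010110


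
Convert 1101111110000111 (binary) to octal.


Group into 3-bit groups: 001101111110000111
  001 = 1
  101 = 5
  111 = 7
  110 = 6
  000 = 0
  111 = 7
= 0o157607


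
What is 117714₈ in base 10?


Positional values:
Position 0: 4 × 8^0 = 4
Position 1: 1 × 8^1 = 8
Position 2: 7 × 8^2 = 448
Position 3: 7 × 8^3 = 3584
Position 4: 1 × 8^4 = 4096
Position 5: 1 × 8^5 = 32768
Sum = 4 + 8 + 448 + 3584 + 4096 + 32768
= 40908


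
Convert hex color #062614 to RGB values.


Hex: #062614
R = 06₁₆ = 6
G = 26₁₆ = 38
B = 14₁₆ = 20
= RGB(6, 38, 20)


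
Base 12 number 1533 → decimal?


Positional values (base 12):
  3 × 12^0 = 3 × 1 = 3
  3 × 12^1 = 3 × 12 = 36
  5 × 12^2 = 5 × 144 = 720
  1 × 12^3 = 1 × 1728 = 1728
Sum = 3 + 36 + 720 + 1728
= 2487


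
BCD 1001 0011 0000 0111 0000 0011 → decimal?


Each 4-bit group → digit:
  1001 → 9
  0011 → 3
  0000 → 0
  0111 → 7
  0000 → 0
  0011 → 3
= 930703


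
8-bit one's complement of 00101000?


Original: 00101000
Invert all bits:
  bit 0: 0 → 1
  bit 1: 0 → 1
  bit 2: 1 → 0
  bit 3: 0 → 1
  bit 4: 1 → 0
  bit 5: 0 → 1
  bit 6: 0 → 1
  bit 7: 0 → 1
= 11010111


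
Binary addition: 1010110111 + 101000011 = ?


Align and add column by column (LSB to MSB, carry propagating):
  01010110111
+ 00101000011
  -----------
  col 0: 1 + 1 + 0 (carry in) = 2 → bit 0, carry out 1
  col 1: 1 + 1 + 1 (carry in) = 3 → bit 1, carry out 1
  col 2: 1 + 0 + 1 (carry in) = 2 → bit 0, carry out 1
  col 3: 0 + 0 + 1 (carry in) = 1 → bit 1, carry out 0
  col 4: 1 + 0 + 0 (carry in) = 1 → bit 1, carry out 0
  col 5: 1 + 0 + 0 (carry in) = 1 → bit 1, carry out 0
  col 6: 0 + 1 + 0 (carry in) = 1 → bit 1, carry out 0
  col 7: 1 + 0 + 0 (carry in) = 1 → bit 1, carry out 0
  col 8: 0 + 1 + 0 (carry in) = 1 → bit 1, carry out 0
  col 9: 1 + 0 + 0 (carry in) = 1 → bit 1, carry out 0
  col 10: 0 + 0 + 0 (carry in) = 0 → bit 0, carry out 0
Reading bits MSB→LSB: 01111111010
Strip leading zeros: 1111111010
= 1111111010


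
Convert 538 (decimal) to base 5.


Divide by 5 repeatedly:
538 ÷ 5 = 107 remainder 3
107 ÷ 5 = 21 remainder 2
21 ÷ 5 = 4 remainder 1
4 ÷ 5 = 0 remainder 4
Reading remainders bottom-up:
= 4123


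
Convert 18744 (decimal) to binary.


Divide by 2 repeatedly:
18744 ÷ 2 = 9372 remainder 0
9372 ÷ 2 = 4686 remainder 0
4686 ÷ 2 = 2343 remainder 0
2343 ÷ 2 = 1171 remainder 1
1171 ÷ 2 = 585 remainder 1
585 ÷ 2 = 292 remainder 1
292 ÷ 2 = 146 remainder 0
146 ÷ 2 = 73 remainder 0
73 ÷ 2 = 36 remainder 1
36 ÷ 2 = 18 remainder 0
18 ÷ 2 = 9 remainder 0
9 ÷ 2 = 4 remainder 1
4 ÷ 2 = 2 remainder 0
2 ÷ 2 = 1 remainder 0
1 ÷ 2 = 0 remainder 1
Reading remainders bottom-up:
= 100100100111000


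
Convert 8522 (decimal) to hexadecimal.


Divide by 16 repeatedly:
8522 ÷ 16 = 532 remainder 10 (A)
532 ÷ 16 = 33 remainder 4 (4)
33 ÷ 16 = 2 remainder 1 (1)
2 ÷ 16 = 0 remainder 2 (2)
Reading remainders bottom-up:
= 0x214A


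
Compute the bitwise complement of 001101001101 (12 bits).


Original: 001101001101
Invert all bits:
  bit 0: 0 → 1
  bit 1: 0 → 1
  bit 2: 1 → 0
  bit 3: 1 → 0
  bit 4: 0 → 1
  bit 5: 1 → 0
  bit 6: 0 → 1
  bit 7: 0 → 1
  bit 8: 1 → 0
  bit 9: 1 → 0
  bit 10: 0 → 1
  bit 11: 1 → 0
= 110010110010


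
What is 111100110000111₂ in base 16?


Group into 4-bit nibbles: 0111100110000111
  0111 = 7
  1001 = 9
  1000 = 8
  0111 = 7
= 0x7987


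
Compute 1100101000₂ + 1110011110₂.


Align and add column by column (LSB to MSB, carry propagating):
  01100101000
+ 01110011110
  -----------
  col 0: 0 + 0 + 0 (carry in) = 0 → bit 0, carry out 0
  col 1: 0 + 1 + 0 (carry in) = 1 → bit 1, carry out 0
  col 2: 0 + 1 + 0 (carry in) = 1 → bit 1, carry out 0
  col 3: 1 + 1 + 0 (carry in) = 2 → bit 0, carry out 1
  col 4: 0 + 1 + 1 (carry in) = 2 → bit 0, carry out 1
  col 5: 1 + 0 + 1 (carry in) = 2 → bit 0, carry out 1
  col 6: 0 + 0 + 1 (carry in) = 1 → bit 1, carry out 0
  col 7: 0 + 1 + 0 (carry in) = 1 → bit 1, carry out 0
  col 8: 1 + 1 + 0 (carry in) = 2 → bit 0, carry out 1
  col 9: 1 + 1 + 1 (carry in) = 3 → bit 1, carry out 1
  col 10: 0 + 0 + 1 (carry in) = 1 → bit 1, carry out 0
Reading bits MSB→LSB: 11011000110
Strip leading zeros: 11011000110
= 11011000110


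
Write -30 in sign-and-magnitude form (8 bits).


Sign bit: 1 (negative)
Magnitude: 30 = 0011110
= 10011110


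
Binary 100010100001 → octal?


Group into 3-bit groups: 100010100001
  100 = 4
  010 = 2
  100 = 4
  001 = 1
= 0o4241


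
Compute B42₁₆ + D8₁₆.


Align and add column by column (LSB to MSB, each column mod 16 with carry):
  0B42
+ 00D8
  ----
  col 0: 2(2) + 8(8) + 0 (carry in) = 10 → A(10), carry out 0
  col 1: 4(4) + D(13) + 0 (carry in) = 17 → 1(1), carry out 1
  col 2: B(11) + 0(0) + 1 (carry in) = 12 → C(12), carry out 0
  col 3: 0(0) + 0(0) + 0 (carry in) = 0 → 0(0), carry out 0
Reading digits MSB→LSB: 0C1A
Strip leading zeros: C1A
= 0xC1A


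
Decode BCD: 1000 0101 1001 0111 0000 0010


Each 4-bit group → digit:
  1000 → 8
  0101 → 5
  1001 → 9
  0111 → 7
  0000 → 0
  0010 → 2
= 859702


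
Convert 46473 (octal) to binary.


Each octal digit → 3 binary bits:
  4 = 100
  6 = 110
  4 = 100
  7 = 111
  3 = 011
Concatenate: 100 110 100 111 011
= 100110100111011


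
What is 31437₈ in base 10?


Positional values:
Position 0: 7 × 8^0 = 7
Position 1: 3 × 8^1 = 24
Position 2: 4 × 8^2 = 256
Position 3: 1 × 8^3 = 512
Position 4: 3 × 8^4 = 12288
Sum = 7 + 24 + 256 + 512 + 12288
= 13087


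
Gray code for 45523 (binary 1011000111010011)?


Binary: 1011000111010011
Gray code: G = B XOR (B >> 1)
B >> 1 = 0101100011101001
1011000111010011 XOR 0101100011101001:
  1 XOR 0 = 1
  0 XOR 1 = 1
  1 XOR 0 = 1
  1 XOR 1 = 0
  0 XOR 1 = 1
  0 XOR 0 = 0
  0 XOR 0 = 0
  1 XOR 0 = 1
  1 XOR 1 = 0
  1 XOR 1 = 0
  0 XOR 1 = 1
  1 XOR 0 = 1
  0 XOR 1 = 1
  0 XOR 0 = 0
  1 XOR 0 = 1
  1 XOR 1 = 0
= 1110100100111010


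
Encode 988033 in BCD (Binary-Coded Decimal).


Each digit → 4-bit binary:
  9 → 1001
  8 → 1000
  8 → 1000
  0 → 0000
  3 → 0011
  3 → 0011
= 1001 1000 1000 0000 0011 0011


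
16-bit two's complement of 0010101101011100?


Original: 0010101101011100
Step 1 - Invert all bits: 1101010010100011
Step 2 - Add 1: 1101010010100011 + 1
= 1101010010100100 (represents -11100)


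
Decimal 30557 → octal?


Divide by 8 repeatedly:
30557 ÷ 8 = 3819 remainder 5
3819 ÷ 8 = 477 remainder 3
477 ÷ 8 = 59 remainder 5
59 ÷ 8 = 7 remainder 3
7 ÷ 8 = 0 remainder 7
Reading remainders bottom-up:
= 0o73535


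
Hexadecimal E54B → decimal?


Positional values:
Position 0: B × 16^0 = 11 × 1 = 11
Position 1: 4 × 16^1 = 4 × 16 = 64
Position 2: 5 × 16^2 = 5 × 256 = 1280
Position 3: E × 16^3 = 14 × 4096 = 57344
Sum = 11 + 64 + 1280 + 57344
= 58699


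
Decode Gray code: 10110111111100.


Gray code: 10110111111100
MSB stays the same: 1
Each subsequent bit = prev_binary XOR current_gray:
  B[1] = 1 XOR 0 = 1
  B[2] = 1 XOR 1 = 0
  B[3] = 0 XOR 1 = 1
  B[4] = 1 XOR 0 = 1
  B[5] = 1 XOR 1 = 0
  B[6] = 0 XOR 1 = 1
  B[7] = 1 XOR 1 = 0
  B[8] = 0 XOR 1 = 1
  B[9] = 1 XOR 1 = 0
  B[10] = 0 XOR 1 = 1
  B[11] = 1 XOR 1 = 0
  B[12] = 0 XOR 0 = 0
  B[13] = 0 XOR 0 = 0
= 11011010101000 (13992 decimal)


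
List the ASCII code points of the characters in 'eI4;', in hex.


String: 'eI4;'  (4 characters)
Per-character ASCII lookup:
  'e': lowercase starts at 97: 'e' = 97 + 4 = 101 → 0x65
  'I': uppercase starts at 65: 'I' = 65 + 8 = 73 → 0x49
  '4': digits start at 48: '4' = 48 + 4 = 52 → 0x34
  ';': special character: ';' = 59 → 0x3B
= 0x65 0x49 0x34 0x3B


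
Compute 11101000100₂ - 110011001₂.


Align and subtract column by column (LSB to MSB, borrowing when needed):
  11101000100
- 00110011001
  -----------
  col 0: (0 - 0 borrow-in) - 1 → borrow from next column: (0+2) - 1 = 1, borrow out 1
  col 1: (0 - 1 borrow-in) - 0 → borrow from next column: (-1+2) - 0 = 1, borrow out 1
  col 2: (1 - 1 borrow-in) - 0 → 0 - 0 = 0, borrow out 0
  col 3: (0 - 0 borrow-in) - 1 → borrow from next column: (0+2) - 1 = 1, borrow out 1
  col 4: (0 - 1 borrow-in) - 1 → borrow from next column: (-1+2) - 1 = 0, borrow out 1
  col 5: (0 - 1 borrow-in) - 0 → borrow from next column: (-1+2) - 0 = 1, borrow out 1
  col 6: (1 - 1 borrow-in) - 0 → 0 - 0 = 0, borrow out 0
  col 7: (0 - 0 borrow-in) - 1 → borrow from next column: (0+2) - 1 = 1, borrow out 1
  col 8: (1 - 1 borrow-in) - 1 → borrow from next column: (0+2) - 1 = 1, borrow out 1
  col 9: (1 - 1 borrow-in) - 0 → 0 - 0 = 0, borrow out 0
  col 10: (1 - 0 borrow-in) - 0 → 1 - 0 = 1, borrow out 0
Reading bits MSB→LSB: 10110101011
Strip leading zeros: 10110101011
= 10110101011


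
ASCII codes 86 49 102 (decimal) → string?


Codes (decimal): 86 49 102
Per-code ASCII lookup:
  86  (range 65-90: uppercase, 86 - 65 = 21) → 'V'
  49  (range 48-57: digits, 49 - 48 = 1) → '1'
  102  (range 97-122: lowercase, 102 - 97 = 5) → 'f'
= 'V1f'


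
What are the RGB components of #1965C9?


Hex: #1965C9
R = 19₁₆ = 25
G = 65₁₆ = 101
B = C9₁₆ = 201
= RGB(25, 101, 201)


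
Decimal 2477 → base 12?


Divide by 12 repeatedly:
2477 ÷ 12 = 206 remainder 5
206 ÷ 12 = 17 remainder 2
17 ÷ 12 = 1 remainder 5
1 ÷ 12 = 0 remainder 1
Reading remainders bottom-up:
= 1525


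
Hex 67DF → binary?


Each hex digit → 4 binary bits:
  6 = 0110
  7 = 0111
  D = 1101
  F = 1111
Concatenate: 0110 0111 1101 1111
= 0110011111011111


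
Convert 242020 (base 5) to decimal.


Positional values (base 5):
  0 × 5^0 = 0 × 1 = 0
  2 × 5^1 = 2 × 5 = 10
  0 × 5^2 = 0 × 25 = 0
  2 × 5^3 = 2 × 125 = 250
  4 × 5^4 = 4 × 625 = 2500
  2 × 5^5 = 2 × 3125 = 6250
Sum = 0 + 10 + 0 + 250 + 2500 + 6250
= 9010


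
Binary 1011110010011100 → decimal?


Positional values:
Bit 2: 1 × 2^2 = 4
Bit 3: 1 × 2^3 = 8
Bit 4: 1 × 2^4 = 16
Bit 7: 1 × 2^7 = 128
Bit 10: 1 × 2^10 = 1024
Bit 11: 1 × 2^11 = 2048
Bit 12: 1 × 2^12 = 4096
Bit 13: 1 × 2^13 = 8192
Bit 15: 1 × 2^15 = 32768
Sum = 4 + 8 + 16 + 128 + 1024 + 2048 + 4096 + 8192 + 32768
= 48284


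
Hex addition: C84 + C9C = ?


Align and add column by column (LSB to MSB, each column mod 16 with carry):
  0C84
+ 0C9C
  ----
  col 0: 4(4) + C(12) + 0 (carry in) = 16 → 0(0), carry out 1
  col 1: 8(8) + 9(9) + 1 (carry in) = 18 → 2(2), carry out 1
  col 2: C(12) + C(12) + 1 (carry in) = 25 → 9(9), carry out 1
  col 3: 0(0) + 0(0) + 1 (carry in) = 1 → 1(1), carry out 0
Reading digits MSB→LSB: 1920
Strip leading zeros: 1920
= 0x1920


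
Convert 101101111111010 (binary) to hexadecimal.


Group into 4-bit nibbles: 0101101111111010
  0101 = 5
  1011 = B
  1111 = F
  1010 = A
= 0x5BFA


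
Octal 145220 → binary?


Each octal digit → 3 binary bits:
  1 = 001
  4 = 100
  5 = 101
  2 = 010
  2 = 010
  0 = 000
Concatenate: 001 100 101 010 010 000
= 001100101010010000


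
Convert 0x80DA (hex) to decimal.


Positional values:
Position 0: A × 16^0 = 10 × 1 = 10
Position 1: D × 16^1 = 13 × 16 = 208
Position 2: 0 × 16^2 = 0 × 256 = 0
Position 3: 8 × 16^3 = 8 × 4096 = 32768
Sum = 10 + 208 + 0 + 32768
= 32986


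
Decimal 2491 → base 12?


Divide by 12 repeatedly:
2491 ÷ 12 = 207 remainder 7
207 ÷ 12 = 17 remainder 3
17 ÷ 12 = 1 remainder 5
1 ÷ 12 = 0 remainder 1
Reading remainders bottom-up:
= 1537


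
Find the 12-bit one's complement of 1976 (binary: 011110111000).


Original: 011110111000
Invert all bits:
  bit 0: 0 → 1
  bit 1: 1 → 0
  bit 2: 1 → 0
  bit 3: 1 → 0
  bit 4: 1 → 0
  bit 5: 0 → 1
  bit 6: 1 → 0
  bit 7: 1 → 0
  bit 8: 1 → 0
  bit 9: 0 → 1
  bit 10: 0 → 1
  bit 11: 0 → 1
= 100001000111


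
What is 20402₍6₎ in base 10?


Positional values (base 6):
  2 × 6^0 = 2 × 1 = 2
  0 × 6^1 = 0 × 6 = 0
  4 × 6^2 = 4 × 36 = 144
  0 × 6^3 = 0 × 216 = 0
  2 × 6^4 = 2 × 1296 = 2592
Sum = 2 + 0 + 144 + 0 + 2592
= 2738


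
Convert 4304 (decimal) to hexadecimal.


Divide by 16 repeatedly:
4304 ÷ 16 = 269 remainder 0 (0)
269 ÷ 16 = 16 remainder 13 (D)
16 ÷ 16 = 1 remainder 0 (0)
1 ÷ 16 = 0 remainder 1 (1)
Reading remainders bottom-up:
= 0x10D0


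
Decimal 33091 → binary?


Divide by 2 repeatedly:
33091 ÷ 2 = 16545 remainder 1
16545 ÷ 2 = 8272 remainder 1
8272 ÷ 2 = 4136 remainder 0
4136 ÷ 2 = 2068 remainder 0
2068 ÷ 2 = 1034 remainder 0
1034 ÷ 2 = 517 remainder 0
517 ÷ 2 = 258 remainder 1
258 ÷ 2 = 129 remainder 0
129 ÷ 2 = 64 remainder 1
64 ÷ 2 = 32 remainder 0
32 ÷ 2 = 16 remainder 0
16 ÷ 2 = 8 remainder 0
8 ÷ 2 = 4 remainder 0
4 ÷ 2 = 2 remainder 0
2 ÷ 2 = 1 remainder 0
1 ÷ 2 = 0 remainder 1
Reading remainders bottom-up:
= 1000000101000011


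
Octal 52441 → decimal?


Positional values:
Position 0: 1 × 8^0 = 1
Position 1: 4 × 8^1 = 32
Position 2: 4 × 8^2 = 256
Position 3: 2 × 8^3 = 1024
Position 4: 5 × 8^4 = 20480
Sum = 1 + 32 + 256 + 1024 + 20480
= 21793


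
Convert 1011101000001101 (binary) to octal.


Group into 3-bit groups: 001011101000001101
  001 = 1
  011 = 3
  101 = 5
  000 = 0
  001 = 1
  101 = 5
= 0o135015


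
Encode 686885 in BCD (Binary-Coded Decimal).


Each digit → 4-bit binary:
  6 → 0110
  8 → 1000
  6 → 0110
  8 → 1000
  8 → 1000
  5 → 0101
= 0110 1000 0110 1000 1000 0101


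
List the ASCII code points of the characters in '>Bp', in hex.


String: '>Bp'  (3 characters)
Per-character ASCII lookup:
  '>': special character: '>' = 62 → 0x3E
  'B': uppercase starts at 65: 'B' = 65 + 1 = 66 → 0x42
  'p': lowercase starts at 97: 'p' = 97 + 15 = 112 → 0x70
= 0x3E 0x42 0x70


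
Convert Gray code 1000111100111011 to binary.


Gray code: 1000111100111011
MSB stays the same: 1
Each subsequent bit = prev_binary XOR current_gray:
  B[1] = 1 XOR 0 = 1
  B[2] = 1 XOR 0 = 1
  B[3] = 1 XOR 0 = 1
  B[4] = 1 XOR 1 = 0
  B[5] = 0 XOR 1 = 1
  B[6] = 1 XOR 1 = 0
  B[7] = 0 XOR 1 = 1
  B[8] = 1 XOR 0 = 1
  B[9] = 1 XOR 0 = 1
  B[10] = 1 XOR 1 = 0
  B[11] = 0 XOR 1 = 1
  B[12] = 1 XOR 1 = 0
  B[13] = 0 XOR 0 = 0
  B[14] = 0 XOR 1 = 1
  B[15] = 1 XOR 1 = 0
= 1111010111010010 (62930 decimal)


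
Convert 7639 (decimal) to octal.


Divide by 8 repeatedly:
7639 ÷ 8 = 954 remainder 7
954 ÷ 8 = 119 remainder 2
119 ÷ 8 = 14 remainder 7
14 ÷ 8 = 1 remainder 6
1 ÷ 8 = 0 remainder 1
Reading remainders bottom-up:
= 0o16727


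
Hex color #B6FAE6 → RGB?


Hex: #B6FAE6
R = B6₁₆ = 182
G = FA₁₆ = 250
B = E6₁₆ = 230
= RGB(182, 250, 230)


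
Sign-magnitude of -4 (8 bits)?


Sign bit: 1 (negative)
Magnitude: 4 = 0000100
= 10000100


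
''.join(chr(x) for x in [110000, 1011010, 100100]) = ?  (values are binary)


Codes (binary): 110000 1011010 100100
Per-code ASCII lookup:
  110000 = 48  (range 48-57: digits, 48 - 48 = 0) → '0'
  1011010 = 90  (range 65-90: uppercase, 90 - 65 = 25) → 'Z'
  100100 = 36  (special character) → '$'
= '0Z$'


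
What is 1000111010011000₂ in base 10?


Positional values:
Bit 3: 1 × 2^3 = 8
Bit 4: 1 × 2^4 = 16
Bit 7: 1 × 2^7 = 128
Bit 9: 1 × 2^9 = 512
Bit 10: 1 × 2^10 = 1024
Bit 11: 1 × 2^11 = 2048
Bit 15: 1 × 2^15 = 32768
Sum = 8 + 16 + 128 + 512 + 1024 + 2048 + 32768
= 36504


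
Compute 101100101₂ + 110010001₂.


Align and add column by column (LSB to MSB, carry propagating):
  0101100101
+ 0110010001
  ----------
  col 0: 1 + 1 + 0 (carry in) = 2 → bit 0, carry out 1
  col 1: 0 + 0 + 1 (carry in) = 1 → bit 1, carry out 0
  col 2: 1 + 0 + 0 (carry in) = 1 → bit 1, carry out 0
  col 3: 0 + 0 + 0 (carry in) = 0 → bit 0, carry out 0
  col 4: 0 + 1 + 0 (carry in) = 1 → bit 1, carry out 0
  col 5: 1 + 0 + 0 (carry in) = 1 → bit 1, carry out 0
  col 6: 1 + 0 + 0 (carry in) = 1 → bit 1, carry out 0
  col 7: 0 + 1 + 0 (carry in) = 1 → bit 1, carry out 0
  col 8: 1 + 1 + 0 (carry in) = 2 → bit 0, carry out 1
  col 9: 0 + 0 + 1 (carry in) = 1 → bit 1, carry out 0
Reading bits MSB→LSB: 1011110110
Strip leading zeros: 1011110110
= 1011110110


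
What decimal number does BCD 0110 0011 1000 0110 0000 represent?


Each 4-bit group → digit:
  0110 → 6
  0011 → 3
  1000 → 8
  0110 → 6
  0000 → 0
= 63860


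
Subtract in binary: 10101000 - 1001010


Align and subtract column by column (LSB to MSB, borrowing when needed):
  10101000
- 01001010
  --------
  col 0: (0 - 0 borrow-in) - 0 → 0 - 0 = 0, borrow out 0
  col 1: (0 - 0 borrow-in) - 1 → borrow from next column: (0+2) - 1 = 1, borrow out 1
  col 2: (0 - 1 borrow-in) - 0 → borrow from next column: (-1+2) - 0 = 1, borrow out 1
  col 3: (1 - 1 borrow-in) - 1 → borrow from next column: (0+2) - 1 = 1, borrow out 1
  col 4: (0 - 1 borrow-in) - 0 → borrow from next column: (-1+2) - 0 = 1, borrow out 1
  col 5: (1 - 1 borrow-in) - 0 → 0 - 0 = 0, borrow out 0
  col 6: (0 - 0 borrow-in) - 1 → borrow from next column: (0+2) - 1 = 1, borrow out 1
  col 7: (1 - 1 borrow-in) - 0 → 0 - 0 = 0, borrow out 0
Reading bits MSB→LSB: 01011110
Strip leading zeros: 1011110
= 1011110


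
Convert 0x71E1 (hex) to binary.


Each hex digit → 4 binary bits:
  7 = 0111
  1 = 0001
  E = 1110
  1 = 0001
Concatenate: 0111 0001 1110 0001
= 0111000111100001


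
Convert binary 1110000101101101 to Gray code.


Binary: 1110000101101101
Gray code: G = B XOR (B >> 1)
B >> 1 = 0111000010110110
1110000101101101 XOR 0111000010110110:
  1 XOR 0 = 1
  1 XOR 1 = 0
  1 XOR 1 = 0
  0 XOR 1 = 1
  0 XOR 0 = 0
  0 XOR 0 = 0
  0 XOR 0 = 0
  1 XOR 0 = 1
  0 XOR 1 = 1
  1 XOR 0 = 1
  1 XOR 1 = 0
  0 XOR 1 = 1
  1 XOR 0 = 1
  1 XOR 1 = 0
  0 XOR 1 = 1
  1 XOR 0 = 1
= 1001000111011011


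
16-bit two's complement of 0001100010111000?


Original: 0001100010111000
Step 1 - Invert all bits: 1110011101000111
Step 2 - Add 1: 1110011101000111 + 1
= 1110011101001000 (represents -6328)


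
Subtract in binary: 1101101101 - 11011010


Align and subtract column by column (LSB to MSB, borrowing when needed):
  1101101101
- 0011011010
  ----------
  col 0: (1 - 0 borrow-in) - 0 → 1 - 0 = 1, borrow out 0
  col 1: (0 - 0 borrow-in) - 1 → borrow from next column: (0+2) - 1 = 1, borrow out 1
  col 2: (1 - 1 borrow-in) - 0 → 0 - 0 = 0, borrow out 0
  col 3: (1 - 0 borrow-in) - 1 → 1 - 1 = 0, borrow out 0
  col 4: (0 - 0 borrow-in) - 1 → borrow from next column: (0+2) - 1 = 1, borrow out 1
  col 5: (1 - 1 borrow-in) - 0 → 0 - 0 = 0, borrow out 0
  col 6: (1 - 0 borrow-in) - 1 → 1 - 1 = 0, borrow out 0
  col 7: (0 - 0 borrow-in) - 1 → borrow from next column: (0+2) - 1 = 1, borrow out 1
  col 8: (1 - 1 borrow-in) - 0 → 0 - 0 = 0, borrow out 0
  col 9: (1 - 0 borrow-in) - 0 → 1 - 0 = 1, borrow out 0
Reading bits MSB→LSB: 1010010011
Strip leading zeros: 1010010011
= 1010010011


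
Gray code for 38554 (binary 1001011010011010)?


Binary: 1001011010011010
Gray code: G = B XOR (B >> 1)
B >> 1 = 0100101101001101
1001011010011010 XOR 0100101101001101:
  1 XOR 0 = 1
  0 XOR 1 = 1
  0 XOR 0 = 0
  1 XOR 0 = 1
  0 XOR 1 = 1
  1 XOR 0 = 1
  1 XOR 1 = 0
  0 XOR 1 = 1
  1 XOR 0 = 1
  0 XOR 1 = 1
  0 XOR 0 = 0
  1 XOR 0 = 1
  1 XOR 1 = 0
  0 XOR 1 = 1
  1 XOR 0 = 1
  0 XOR 1 = 1
= 1101110111010111


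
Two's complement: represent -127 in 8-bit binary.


Original: 01111111
Step 1 - Invert all bits: 10000000
Step 2 - Add 1: 10000000 + 1
= 10000001 (represents -127)


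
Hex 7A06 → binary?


Each hex digit → 4 binary bits:
  7 = 0111
  A = 1010
  0 = 0000
  6 = 0110
Concatenate: 0111 1010 0000 0110
= 0111101000000110


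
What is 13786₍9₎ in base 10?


Positional values (base 9):
  6 × 9^0 = 6 × 1 = 6
  8 × 9^1 = 8 × 9 = 72
  7 × 9^2 = 7 × 81 = 567
  3 × 9^3 = 3 × 729 = 2187
  1 × 9^4 = 1 × 6561 = 6561
Sum = 6 + 72 + 567 + 2187 + 6561
= 9393


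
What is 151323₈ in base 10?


Positional values:
Position 0: 3 × 8^0 = 3
Position 1: 2 × 8^1 = 16
Position 2: 3 × 8^2 = 192
Position 3: 1 × 8^3 = 512
Position 4: 5 × 8^4 = 20480
Position 5: 1 × 8^5 = 32768
Sum = 3 + 16 + 192 + 512 + 20480 + 32768
= 53971


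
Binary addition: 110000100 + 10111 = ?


Align and add column by column (LSB to MSB, carry propagating):
  0110000100
+ 0000010111
  ----------
  col 0: 0 + 1 + 0 (carry in) = 1 → bit 1, carry out 0
  col 1: 0 + 1 + 0 (carry in) = 1 → bit 1, carry out 0
  col 2: 1 + 1 + 0 (carry in) = 2 → bit 0, carry out 1
  col 3: 0 + 0 + 1 (carry in) = 1 → bit 1, carry out 0
  col 4: 0 + 1 + 0 (carry in) = 1 → bit 1, carry out 0
  col 5: 0 + 0 + 0 (carry in) = 0 → bit 0, carry out 0
  col 6: 0 + 0 + 0 (carry in) = 0 → bit 0, carry out 0
  col 7: 1 + 0 + 0 (carry in) = 1 → bit 1, carry out 0
  col 8: 1 + 0 + 0 (carry in) = 1 → bit 1, carry out 0
  col 9: 0 + 0 + 0 (carry in) = 0 → bit 0, carry out 0
Reading bits MSB→LSB: 0110011011
Strip leading zeros: 110011011
= 110011011


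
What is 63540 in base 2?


Divide by 2 repeatedly:
63540 ÷ 2 = 31770 remainder 0
31770 ÷ 2 = 15885 remainder 0
15885 ÷ 2 = 7942 remainder 1
7942 ÷ 2 = 3971 remainder 0
3971 ÷ 2 = 1985 remainder 1
1985 ÷ 2 = 992 remainder 1
992 ÷ 2 = 496 remainder 0
496 ÷ 2 = 248 remainder 0
248 ÷ 2 = 124 remainder 0
124 ÷ 2 = 62 remainder 0
62 ÷ 2 = 31 remainder 0
31 ÷ 2 = 15 remainder 1
15 ÷ 2 = 7 remainder 1
7 ÷ 2 = 3 remainder 1
3 ÷ 2 = 1 remainder 1
1 ÷ 2 = 0 remainder 1
Reading remainders bottom-up:
= 1111100000110100


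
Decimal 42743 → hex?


Divide by 16 repeatedly:
42743 ÷ 16 = 2671 remainder 7 (7)
2671 ÷ 16 = 166 remainder 15 (F)
166 ÷ 16 = 10 remainder 6 (6)
10 ÷ 16 = 0 remainder 10 (A)
Reading remainders bottom-up:
= 0xA6F7


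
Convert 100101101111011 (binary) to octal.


Group into 3-bit groups: 100101101111011
  100 = 4
  101 = 5
  101 = 5
  111 = 7
  011 = 3
= 0o45573


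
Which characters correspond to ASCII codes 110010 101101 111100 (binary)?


Codes (binary): 110010 101101 111100
Per-code ASCII lookup:
  110010 = 50  (range 48-57: digits, 50 - 48 = 2) → '2'
  101101 = 45  (special character) → '-'
  111100 = 60  (special character) → '<'
= '2-<'


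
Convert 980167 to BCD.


Each digit → 4-bit binary:
  9 → 1001
  8 → 1000
  0 → 0000
  1 → 0001
  6 → 0110
  7 → 0111
= 1001 1000 0000 0001 0110 0111


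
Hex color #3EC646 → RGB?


Hex: #3EC646
R = 3E₁₆ = 62
G = C6₁₆ = 198
B = 46₁₆ = 70
= RGB(62, 198, 70)


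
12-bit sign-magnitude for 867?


Sign bit: 0 (positive)
Magnitude: 867 = 01101100011
= 001101100011


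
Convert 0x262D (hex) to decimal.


Positional values:
Position 0: D × 16^0 = 13 × 1 = 13
Position 1: 2 × 16^1 = 2 × 16 = 32
Position 2: 6 × 16^2 = 6 × 256 = 1536
Position 3: 2 × 16^3 = 2 × 4096 = 8192
Sum = 13 + 32 + 1536 + 8192
= 9773


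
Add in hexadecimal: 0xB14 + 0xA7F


Align and add column by column (LSB to MSB, each column mod 16 with carry):
  0B14
+ 0A7F
  ----
  col 0: 4(4) + F(15) + 0 (carry in) = 19 → 3(3), carry out 1
  col 1: 1(1) + 7(7) + 1 (carry in) = 9 → 9(9), carry out 0
  col 2: B(11) + A(10) + 0 (carry in) = 21 → 5(5), carry out 1
  col 3: 0(0) + 0(0) + 1 (carry in) = 1 → 1(1), carry out 0
Reading digits MSB→LSB: 1593
Strip leading zeros: 1593
= 0x1593


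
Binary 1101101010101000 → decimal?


Positional values:
Bit 3: 1 × 2^3 = 8
Bit 5: 1 × 2^5 = 32
Bit 7: 1 × 2^7 = 128
Bit 9: 1 × 2^9 = 512
Bit 11: 1 × 2^11 = 2048
Bit 12: 1 × 2^12 = 4096
Bit 14: 1 × 2^14 = 16384
Bit 15: 1 × 2^15 = 32768
Sum = 8 + 32 + 128 + 512 + 2048 + 4096 + 16384 + 32768
= 55976


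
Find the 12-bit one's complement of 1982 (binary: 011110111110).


Original: 011110111110
Invert all bits:
  bit 0: 0 → 1
  bit 1: 1 → 0
  bit 2: 1 → 0
  bit 3: 1 → 0
  bit 4: 1 → 0
  bit 5: 0 → 1
  bit 6: 1 → 0
  bit 7: 1 → 0
  bit 8: 1 → 0
  bit 9: 1 → 0
  bit 10: 1 → 0
  bit 11: 0 → 1
= 100001000001


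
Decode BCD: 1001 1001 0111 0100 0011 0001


Each 4-bit group → digit:
  1001 → 9
  1001 → 9
  0111 → 7
  0100 → 4
  0011 → 3
  0001 → 1
= 997431


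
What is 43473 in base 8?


Divide by 8 repeatedly:
43473 ÷ 8 = 5434 remainder 1
5434 ÷ 8 = 679 remainder 2
679 ÷ 8 = 84 remainder 7
84 ÷ 8 = 10 remainder 4
10 ÷ 8 = 1 remainder 2
1 ÷ 8 = 0 remainder 1
Reading remainders bottom-up:
= 0o124721


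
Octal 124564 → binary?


Each octal digit → 3 binary bits:
  1 = 001
  2 = 010
  4 = 100
  5 = 101
  6 = 110
  4 = 100
Concatenate: 001 010 100 101 110 100
= 001010100101110100


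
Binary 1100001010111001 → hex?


Group into 4-bit nibbles: 1100001010111001
  1100 = C
  0010 = 2
  1011 = B
  1001 = 9
= 0xC2B9


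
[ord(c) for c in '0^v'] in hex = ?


String: '0^v'  (3 characters)
Per-character ASCII lookup:
  '0': digits start at 48: '0' = 48 + 0 = 48 → 0x30
  '^': special character: '^' = 94 → 0x5E
  'v': lowercase starts at 97: 'v' = 97 + 21 = 118 → 0x76
= 0x30 0x5E 0x76


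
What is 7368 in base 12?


Divide by 12 repeatedly:
7368 ÷ 12 = 614 remainder 0
614 ÷ 12 = 51 remainder 2
51 ÷ 12 = 4 remainder 3
4 ÷ 12 = 0 remainder 4
Reading remainders bottom-up:
= 4320


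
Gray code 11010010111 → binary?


Gray code: 11010010111
MSB stays the same: 1
Each subsequent bit = prev_binary XOR current_gray:
  B[1] = 1 XOR 1 = 0
  B[2] = 0 XOR 0 = 0
  B[3] = 0 XOR 1 = 1
  B[4] = 1 XOR 0 = 1
  B[5] = 1 XOR 0 = 1
  B[6] = 1 XOR 1 = 0
  B[7] = 0 XOR 0 = 0
  B[8] = 0 XOR 1 = 1
  B[9] = 1 XOR 1 = 0
  B[10] = 0 XOR 1 = 1
= 10011100101 (1253 decimal)


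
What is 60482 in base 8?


Divide by 8 repeatedly:
60482 ÷ 8 = 7560 remainder 2
7560 ÷ 8 = 945 remainder 0
945 ÷ 8 = 118 remainder 1
118 ÷ 8 = 14 remainder 6
14 ÷ 8 = 1 remainder 6
1 ÷ 8 = 0 remainder 1
Reading remainders bottom-up:
= 0o166102


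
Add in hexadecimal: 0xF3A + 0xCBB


Align and add column by column (LSB to MSB, each column mod 16 with carry):
  0F3A
+ 0CBB
  ----
  col 0: A(10) + B(11) + 0 (carry in) = 21 → 5(5), carry out 1
  col 1: 3(3) + B(11) + 1 (carry in) = 15 → F(15), carry out 0
  col 2: F(15) + C(12) + 0 (carry in) = 27 → B(11), carry out 1
  col 3: 0(0) + 0(0) + 1 (carry in) = 1 → 1(1), carry out 0
Reading digits MSB→LSB: 1BF5
Strip leading zeros: 1BF5
= 0x1BF5


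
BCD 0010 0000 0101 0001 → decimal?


Each 4-bit group → digit:
  0010 → 2
  0000 → 0
  0101 → 5
  0001 → 1
= 2051


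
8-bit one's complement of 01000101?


Original: 01000101
Invert all bits:
  bit 0: 0 → 1
  bit 1: 1 → 0
  bit 2: 0 → 1
  bit 3: 0 → 1
  bit 4: 0 → 1
  bit 5: 1 → 0
  bit 6: 0 → 1
  bit 7: 1 → 0
= 10111010


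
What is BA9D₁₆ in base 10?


Positional values:
Position 0: D × 16^0 = 13 × 1 = 13
Position 1: 9 × 16^1 = 9 × 16 = 144
Position 2: A × 16^2 = 10 × 256 = 2560
Position 3: B × 16^3 = 11 × 4096 = 45056
Sum = 13 + 144 + 2560 + 45056
= 47773


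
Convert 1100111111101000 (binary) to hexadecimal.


Group into 4-bit nibbles: 1100111111101000
  1100 = C
  1111 = F
  1110 = E
  1000 = 8
= 0xCFE8


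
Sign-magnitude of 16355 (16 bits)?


Sign bit: 0 (positive)
Magnitude: 16355 = 011111111100011
= 0011111111100011


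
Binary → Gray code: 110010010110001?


Binary: 110010010110001
Gray code: G = B XOR (B >> 1)
B >> 1 = 011001001011000
110010010110001 XOR 011001001011000:
  1 XOR 0 = 1
  1 XOR 1 = 0
  0 XOR 1 = 1
  0 XOR 0 = 0
  1 XOR 0 = 1
  0 XOR 1 = 1
  0 XOR 0 = 0
  1 XOR 0 = 1
  0 XOR 1 = 1
  1 XOR 0 = 1
  1 XOR 1 = 0
  0 XOR 1 = 1
  0 XOR 0 = 0
  0 XOR 0 = 0
  1 XOR 0 = 1
= 101011011101001


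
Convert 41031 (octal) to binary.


Each octal digit → 3 binary bits:
  4 = 100
  1 = 001
  0 = 000
  3 = 011
  1 = 001
Concatenate: 100 001 000 011 001
= 100001000011001


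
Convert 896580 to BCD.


Each digit → 4-bit binary:
  8 → 1000
  9 → 1001
  6 → 0110
  5 → 0101
  8 → 1000
  0 → 0000
= 1000 1001 0110 0101 1000 0000


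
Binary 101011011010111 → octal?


Group into 3-bit groups: 101011011010111
  101 = 5
  011 = 3
  011 = 3
  010 = 2
  111 = 7
= 0o53327


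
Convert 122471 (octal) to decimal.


Positional values:
Position 0: 1 × 8^0 = 1
Position 1: 7 × 8^1 = 56
Position 2: 4 × 8^2 = 256
Position 3: 2 × 8^3 = 1024
Position 4: 2 × 8^4 = 8192
Position 5: 1 × 8^5 = 32768
Sum = 1 + 56 + 256 + 1024 + 8192 + 32768
= 42297


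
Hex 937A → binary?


Each hex digit → 4 binary bits:
  9 = 1001
  3 = 0011
  7 = 0111
  A = 1010
Concatenate: 1001 0011 0111 1010
= 1001001101111010


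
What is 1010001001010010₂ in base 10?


Positional values:
Bit 1: 1 × 2^1 = 2
Bit 4: 1 × 2^4 = 16
Bit 6: 1 × 2^6 = 64
Bit 9: 1 × 2^9 = 512
Bit 13: 1 × 2^13 = 8192
Bit 15: 1 × 2^15 = 32768
Sum = 2 + 16 + 64 + 512 + 8192 + 32768
= 41554


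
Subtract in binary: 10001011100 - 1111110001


Align and subtract column by column (LSB to MSB, borrowing when needed):
  10001011100
- 01111110001
  -----------
  col 0: (0 - 0 borrow-in) - 1 → borrow from next column: (0+2) - 1 = 1, borrow out 1
  col 1: (0 - 1 borrow-in) - 0 → borrow from next column: (-1+2) - 0 = 1, borrow out 1
  col 2: (1 - 1 borrow-in) - 0 → 0 - 0 = 0, borrow out 0
  col 3: (1 - 0 borrow-in) - 0 → 1 - 0 = 1, borrow out 0
  col 4: (1 - 0 borrow-in) - 1 → 1 - 1 = 0, borrow out 0
  col 5: (0 - 0 borrow-in) - 1 → borrow from next column: (0+2) - 1 = 1, borrow out 1
  col 6: (1 - 1 borrow-in) - 1 → borrow from next column: (0+2) - 1 = 1, borrow out 1
  col 7: (0 - 1 borrow-in) - 1 → borrow from next column: (-1+2) - 1 = 0, borrow out 1
  col 8: (0 - 1 borrow-in) - 1 → borrow from next column: (-1+2) - 1 = 0, borrow out 1
  col 9: (0 - 1 borrow-in) - 1 → borrow from next column: (-1+2) - 1 = 0, borrow out 1
  col 10: (1 - 1 borrow-in) - 0 → 0 - 0 = 0, borrow out 0
Reading bits MSB→LSB: 00001101011
Strip leading zeros: 1101011
= 1101011


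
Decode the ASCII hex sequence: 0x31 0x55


Codes (hex): 0x31 0x55
Per-code ASCII lookup:
  0x31 = 49  (range 48-57: digits, 49 - 48 = 1) → '1'
  0x55 = 85  (range 65-90: uppercase, 85 - 65 = 20) → 'U'
= '1U'


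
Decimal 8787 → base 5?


Divide by 5 repeatedly:
8787 ÷ 5 = 1757 remainder 2
1757 ÷ 5 = 351 remainder 2
351 ÷ 5 = 70 remainder 1
70 ÷ 5 = 14 remainder 0
14 ÷ 5 = 2 remainder 4
2 ÷ 5 = 0 remainder 2
Reading remainders bottom-up:
= 240122


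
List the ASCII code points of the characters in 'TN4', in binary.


String: 'TN4'  (3 characters)
Per-character ASCII lookup:
  'T': uppercase starts at 65: 'T' = 65 + 19 = 84 → 1010100
  'N': uppercase starts at 65: 'N' = 65 + 13 = 78 → 1001110
  '4': digits start at 48: '4' = 48 + 4 = 52 → 110100
= 1010100 1001110 110100


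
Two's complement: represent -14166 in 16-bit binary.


Original: 0011011101010110
Step 1 - Invert all bits: 1100100010101001
Step 2 - Add 1: 1100100010101001 + 1
= 1100100010101010 (represents -14166)


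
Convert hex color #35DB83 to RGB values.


Hex: #35DB83
R = 35₁₆ = 53
G = DB₁₆ = 219
B = 83₁₆ = 131
= RGB(53, 219, 131)


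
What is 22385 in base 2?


Divide by 2 repeatedly:
22385 ÷ 2 = 11192 remainder 1
11192 ÷ 2 = 5596 remainder 0
5596 ÷ 2 = 2798 remainder 0
2798 ÷ 2 = 1399 remainder 0
1399 ÷ 2 = 699 remainder 1
699 ÷ 2 = 349 remainder 1
349 ÷ 2 = 174 remainder 1
174 ÷ 2 = 87 remainder 0
87 ÷ 2 = 43 remainder 1
43 ÷ 2 = 21 remainder 1
21 ÷ 2 = 10 remainder 1
10 ÷ 2 = 5 remainder 0
5 ÷ 2 = 2 remainder 1
2 ÷ 2 = 1 remainder 0
1 ÷ 2 = 0 remainder 1
Reading remainders bottom-up:
= 101011101110001


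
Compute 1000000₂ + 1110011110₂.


Align and add column by column (LSB to MSB, carry propagating):
  00001000000
+ 01110011110
  -----------
  col 0: 0 + 0 + 0 (carry in) = 0 → bit 0, carry out 0
  col 1: 0 + 1 + 0 (carry in) = 1 → bit 1, carry out 0
  col 2: 0 + 1 + 0 (carry in) = 1 → bit 1, carry out 0
  col 3: 0 + 1 + 0 (carry in) = 1 → bit 1, carry out 0
  col 4: 0 + 1 + 0 (carry in) = 1 → bit 1, carry out 0
  col 5: 0 + 0 + 0 (carry in) = 0 → bit 0, carry out 0
  col 6: 1 + 0 + 0 (carry in) = 1 → bit 1, carry out 0
  col 7: 0 + 1 + 0 (carry in) = 1 → bit 1, carry out 0
  col 8: 0 + 1 + 0 (carry in) = 1 → bit 1, carry out 0
  col 9: 0 + 1 + 0 (carry in) = 1 → bit 1, carry out 0
  col 10: 0 + 0 + 0 (carry in) = 0 → bit 0, carry out 0
Reading bits MSB→LSB: 01111011110
Strip leading zeros: 1111011110
= 1111011110


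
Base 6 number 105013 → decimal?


Positional values (base 6):
  3 × 6^0 = 3 × 1 = 3
  1 × 6^1 = 1 × 6 = 6
  0 × 6^2 = 0 × 36 = 0
  5 × 6^3 = 5 × 216 = 1080
  0 × 6^4 = 0 × 1296 = 0
  1 × 6^5 = 1 × 7776 = 7776
Sum = 3 + 6 + 0 + 1080 + 0 + 7776
= 8865


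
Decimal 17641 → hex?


Divide by 16 repeatedly:
17641 ÷ 16 = 1102 remainder 9 (9)
1102 ÷ 16 = 68 remainder 14 (E)
68 ÷ 16 = 4 remainder 4 (4)
4 ÷ 16 = 0 remainder 4 (4)
Reading remainders bottom-up:
= 0x44E9
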